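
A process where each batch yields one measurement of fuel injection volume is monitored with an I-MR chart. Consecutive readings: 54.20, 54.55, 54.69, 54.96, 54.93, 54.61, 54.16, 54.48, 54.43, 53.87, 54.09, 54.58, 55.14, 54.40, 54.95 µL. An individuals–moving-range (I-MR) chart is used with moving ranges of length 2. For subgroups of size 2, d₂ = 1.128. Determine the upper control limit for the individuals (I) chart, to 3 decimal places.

55.495

X̄ = (54.20 + 54.55 + 54.69 + 54.96 + 54.93 + 54.61 + 54.16 + 54.48 + 54.43 + 53.87 + 54.09 + 54.58 + 55.14 + 54.40 + 54.95) / 15 = 54.5360
Moving ranges: 0.35, 0.14, 0.27, 0.03, 0.32, 0.45, 0.32, 0.05, 0.56, 0.22, 0.49, 0.56, 0.74, 0.55; M̄R̄ = 5.0500 / 14 = 0.3607
UCL = X̄ + 3·M̄R̄/d₂ = 54.5360 + 3 × 0.3607 / 1.128 = 55.4953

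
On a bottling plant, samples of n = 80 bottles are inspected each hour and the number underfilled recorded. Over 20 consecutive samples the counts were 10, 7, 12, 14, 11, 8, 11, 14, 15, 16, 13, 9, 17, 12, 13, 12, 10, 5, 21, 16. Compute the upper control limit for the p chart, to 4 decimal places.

0.2747

p̄ = Σdᵢ / (k·n) = 246 / (20 × 80) = 0.15375
UCL = p̄ + 3·√(p̄(1−p̄)/n) = 0.15375 + 3 × √(0.15375×0.84625/80) = 0.15375 + 3 × 0.04033 = 0.27474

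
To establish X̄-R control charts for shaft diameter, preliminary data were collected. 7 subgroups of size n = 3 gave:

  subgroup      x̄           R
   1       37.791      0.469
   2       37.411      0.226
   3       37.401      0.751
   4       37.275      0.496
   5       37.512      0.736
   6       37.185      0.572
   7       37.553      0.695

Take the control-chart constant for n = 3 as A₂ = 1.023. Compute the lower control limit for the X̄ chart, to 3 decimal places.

36.870

X̄̄ = (37.791 + 37.411 + 37.401 + 37.275 + 37.512 + 37.185 + 37.553) / 7 = 262.1280 / 7 = 37.4469
R̄ = (0.469 + 0.226 + 0.751 + 0.496 + 0.736 + 0.572 + 0.695) / 7 = 3.9450 / 7 = 0.5636
LCL = X̄̄ − A₂·R̄ = 37.4469 − 1.023 × 0.5636 = 36.8703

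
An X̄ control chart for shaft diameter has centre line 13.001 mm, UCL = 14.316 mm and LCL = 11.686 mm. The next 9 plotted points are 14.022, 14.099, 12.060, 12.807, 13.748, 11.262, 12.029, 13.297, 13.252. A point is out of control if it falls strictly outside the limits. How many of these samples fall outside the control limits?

Compare each point to [11.686, 14.316]: sample 6 = 11.262 < LCL.

1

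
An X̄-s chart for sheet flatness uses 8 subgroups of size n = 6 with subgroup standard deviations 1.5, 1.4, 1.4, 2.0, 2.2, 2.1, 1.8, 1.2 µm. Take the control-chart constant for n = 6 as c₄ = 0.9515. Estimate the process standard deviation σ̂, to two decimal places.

1.79

s̄ = (1.5 + 1.4 + 1.4 + 2.0 + 2.2 + 2.1 + 1.8 + 1.2) / 8 = 1.7000
σ̂ = s̄ / c₄ = 1.7000 / 0.9515 = 1.7867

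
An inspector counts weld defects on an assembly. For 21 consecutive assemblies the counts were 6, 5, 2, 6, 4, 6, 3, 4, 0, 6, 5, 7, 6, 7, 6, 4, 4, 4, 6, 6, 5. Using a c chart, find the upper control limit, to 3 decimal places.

c̄ = (6 + 5 + 2 + 6 + 4 + 6 + 3 + 4 + 0 + 6 + 5 + 7 + 6 + 7 + 6 + 4 + 4 + 4 + 6 + 6 + 5) / 21 = 102 / 21 = 4.8571
UCL = c̄ + 3√c̄ = 4.8571 + 3 × √4.8571 = 4.8571 + 3 × 2.2039 = 11.4688

11.469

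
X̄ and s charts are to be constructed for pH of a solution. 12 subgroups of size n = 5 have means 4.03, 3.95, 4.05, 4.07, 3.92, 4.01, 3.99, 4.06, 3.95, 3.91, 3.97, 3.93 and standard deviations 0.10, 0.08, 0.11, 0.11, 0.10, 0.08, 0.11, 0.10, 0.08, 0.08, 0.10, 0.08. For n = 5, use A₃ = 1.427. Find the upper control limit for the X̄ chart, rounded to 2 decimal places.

4.12

X̄̄ = (4.03 + 3.95 + 4.05 + 4.07 + 3.92 + 4.01 + 3.99 + 4.06 + 3.95 + 3.91 + 3.97 + 3.93) / 12 = 3.9867
s̄ = (0.10 + 0.08 + 0.11 + 0.11 + 0.10 + 0.08 + 0.11 + 0.10 + 0.08 + 0.08 + 0.10 + 0.08) / 12 = 0.0942
UCL = X̄̄ + A₃·s̄ = 3.9867 + 1.427 × 0.0942 = 4.1210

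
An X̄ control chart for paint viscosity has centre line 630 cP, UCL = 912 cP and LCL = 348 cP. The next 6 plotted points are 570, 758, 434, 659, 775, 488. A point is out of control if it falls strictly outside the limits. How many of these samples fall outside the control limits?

All 6 points lie within [348, 912].

0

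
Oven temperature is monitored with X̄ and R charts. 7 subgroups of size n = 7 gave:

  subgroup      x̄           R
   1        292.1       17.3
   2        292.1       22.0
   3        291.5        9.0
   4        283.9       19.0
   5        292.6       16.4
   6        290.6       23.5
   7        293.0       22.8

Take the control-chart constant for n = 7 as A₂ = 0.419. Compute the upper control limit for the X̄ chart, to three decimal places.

298.610

X̄̄ = (292.1 + 292.1 + 291.5 + 283.9 + 292.6 + 290.6 + 293.0) / 7 = 2035.8000 / 7 = 290.8286
R̄ = (17.3 + 22.0 + 9.0 + 19.0 + 16.4 + 23.5 + 22.8) / 7 = 130.0000 / 7 = 18.5714
UCL = X̄̄ + A₂·R̄ = 290.8286 + 0.419 × 18.5714 = 298.6100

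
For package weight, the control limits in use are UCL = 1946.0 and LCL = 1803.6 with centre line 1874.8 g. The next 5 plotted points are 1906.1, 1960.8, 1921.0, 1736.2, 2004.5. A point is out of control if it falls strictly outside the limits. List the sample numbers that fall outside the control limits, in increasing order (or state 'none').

2, 4, 5

Compare each point to [1803.6, 1946.0]: sample 2 = 1960.8 > UCL; sample 4 = 1736.2 < LCL; sample 5 = 2004.5 > UCL.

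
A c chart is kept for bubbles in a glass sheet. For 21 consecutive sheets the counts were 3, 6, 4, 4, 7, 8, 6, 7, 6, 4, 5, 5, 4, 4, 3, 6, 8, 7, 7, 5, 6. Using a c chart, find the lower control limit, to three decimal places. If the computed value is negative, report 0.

0.000

c̄ = (3 + 6 + 4 + 4 + 7 + 8 + 6 + 7 + 6 + 4 + 5 + 5 + 4 + 4 + 3 + 6 + 8 + 7 + 7 + 5 + 6) / 21 = 115 / 21 = 5.4762
LCL = c̄ − 3√c̄ = 5.4762 − 3 × 2.3401 = -1.5442 → 0 (cannot be negative)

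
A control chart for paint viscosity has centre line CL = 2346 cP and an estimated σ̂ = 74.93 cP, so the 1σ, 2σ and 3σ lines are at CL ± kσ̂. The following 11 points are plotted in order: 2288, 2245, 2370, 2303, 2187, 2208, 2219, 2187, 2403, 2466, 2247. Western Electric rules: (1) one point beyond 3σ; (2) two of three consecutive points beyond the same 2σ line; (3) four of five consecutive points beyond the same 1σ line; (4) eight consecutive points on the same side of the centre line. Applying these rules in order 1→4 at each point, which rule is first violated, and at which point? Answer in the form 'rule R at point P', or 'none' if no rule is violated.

Zone of each point (C = within 1σ̂, B = 1σ̂–2σ̂, A = 2σ̂–3σ̂, * = beyond 3σ̂; sign = side of CL): 1:-C, 2:-B, 3:+C, 4:-C, 5:-A, 6:-B, 7:-B, 8:-A, 9:+C, 10:+B, 11:-B
Rule 3 (four of five consecutive points beyond the same 1σ limit) is satisfied at point 8.

rule 3 at point 8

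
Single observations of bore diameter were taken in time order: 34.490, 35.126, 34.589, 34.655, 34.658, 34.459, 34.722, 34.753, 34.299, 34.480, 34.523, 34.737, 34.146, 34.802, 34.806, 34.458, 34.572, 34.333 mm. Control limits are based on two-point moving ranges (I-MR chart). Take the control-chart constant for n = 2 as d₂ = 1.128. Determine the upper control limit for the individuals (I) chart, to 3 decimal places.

35.306

X̄ = (34.490 + 35.126 + 34.589 + 34.655 + 34.658 + 34.459 + 34.722 + 34.753 + 34.299 + 34.480 + 34.523 + 34.737 + 34.146 + 34.802 + 34.806 + 34.458 + 34.572 + 34.333) / 18 = 34.5893
Moving ranges: 0.636, 0.537, 0.066, 0.003, 0.199, 0.263, 0.031, 0.454, 0.181, 0.043, 0.214, 0.591, 0.656, 0.004, 0.348, 0.114, 0.239; M̄R̄ = 4.5790 / 17 = 0.2694
UCL = X̄ + 3·M̄R̄/d₂ = 34.5893 + 3 × 0.2694 / 1.128 = 35.3057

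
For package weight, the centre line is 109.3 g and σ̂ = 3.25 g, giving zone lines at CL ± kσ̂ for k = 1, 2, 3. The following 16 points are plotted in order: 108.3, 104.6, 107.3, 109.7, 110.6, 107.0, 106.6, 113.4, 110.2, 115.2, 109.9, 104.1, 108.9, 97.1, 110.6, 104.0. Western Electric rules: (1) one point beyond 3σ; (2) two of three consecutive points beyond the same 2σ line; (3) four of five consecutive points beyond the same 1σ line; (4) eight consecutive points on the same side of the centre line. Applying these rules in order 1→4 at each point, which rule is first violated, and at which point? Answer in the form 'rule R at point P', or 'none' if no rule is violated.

rule 1 at point 14

Zone of each point (C = within 1σ̂, B = 1σ̂–2σ̂, A = 2σ̂–3σ̂, * = beyond 3σ̂; sign = side of CL): 1:-C, 2:-B, 3:-C, 4:+C, 5:+C, 6:-C, 7:-C, 8:+B, 9:+C, 10:+B, 11:+C, 12:-B, 13:-C, 14:-*, 15:+C, 16:-B
Rule 1 (one point beyond the 3σ limits) is satisfied at point 14.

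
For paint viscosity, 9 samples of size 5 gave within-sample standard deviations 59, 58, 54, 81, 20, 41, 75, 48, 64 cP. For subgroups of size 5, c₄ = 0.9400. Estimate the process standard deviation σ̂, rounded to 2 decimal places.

s̄ = (59 + 58 + 54 + 81 + 20 + 41 + 75 + 48 + 64) / 9 = 55.5556
σ̂ = s̄ / c₄ = 55.5556 / 0.9400 = 59.1017

59.10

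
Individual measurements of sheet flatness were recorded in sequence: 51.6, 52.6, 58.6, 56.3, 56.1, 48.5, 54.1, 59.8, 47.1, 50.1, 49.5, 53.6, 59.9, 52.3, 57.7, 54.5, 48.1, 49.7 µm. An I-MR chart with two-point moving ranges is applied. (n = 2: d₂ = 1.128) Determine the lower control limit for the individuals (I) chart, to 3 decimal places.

40.933

X̄ = (51.6 + 52.6 + 58.6 + 56.3 + 56.1 + 48.5 + 54.1 + 59.8 + 47.1 + 50.1 + 49.5 + 53.6 + 59.9 + 52.3 + 57.7 + 54.5 + 48.1 + 49.7) / 18 = 53.3389
Moving ranges: 1.0, 6.0, 2.3, 0.2, 7.6, 5.6, 5.7, 12.7, 3.0, 0.6, 4.1, 6.3, 7.6, 5.4, 3.2, 6.4, 1.6; M̄R̄ = 79.3000 / 17 = 4.6647
LCL = X̄ − 3·M̄R̄/d₂ = 53.3389 − 3 × 4.6647 / 1.128 = 40.9328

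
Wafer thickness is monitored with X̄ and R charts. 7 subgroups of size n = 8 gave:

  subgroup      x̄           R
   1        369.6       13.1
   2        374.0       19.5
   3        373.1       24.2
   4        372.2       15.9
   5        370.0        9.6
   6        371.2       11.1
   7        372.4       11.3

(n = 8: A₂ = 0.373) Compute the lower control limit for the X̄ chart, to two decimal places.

366.21

X̄̄ = (369.6 + 374.0 + 373.1 + 372.2 + 370.0 + 371.2 + 372.4) / 7 = 2602.5000 / 7 = 371.7857
R̄ = (13.1 + 19.5 + 24.2 + 15.9 + 9.6 + 11.1 + 11.3) / 7 = 104.7000 / 7 = 14.9571
LCL = X̄̄ − A₂·R̄ = 371.7857 − 0.373 × 14.9571 = 366.2067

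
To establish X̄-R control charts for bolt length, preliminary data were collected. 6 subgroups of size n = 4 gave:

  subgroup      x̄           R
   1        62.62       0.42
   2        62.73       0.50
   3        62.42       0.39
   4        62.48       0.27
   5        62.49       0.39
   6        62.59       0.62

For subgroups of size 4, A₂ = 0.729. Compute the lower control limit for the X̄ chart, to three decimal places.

X̄̄ = (62.62 + 62.73 + 62.42 + 62.48 + 62.49 + 62.59) / 6 = 375.3300 / 6 = 62.5550
R̄ = (0.42 + 0.50 + 0.39 + 0.27 + 0.39 + 0.62) / 6 = 2.5900 / 6 = 0.4317
LCL = X̄̄ − A₂·R̄ = 62.5550 − 0.729 × 0.4317 = 62.2403

62.240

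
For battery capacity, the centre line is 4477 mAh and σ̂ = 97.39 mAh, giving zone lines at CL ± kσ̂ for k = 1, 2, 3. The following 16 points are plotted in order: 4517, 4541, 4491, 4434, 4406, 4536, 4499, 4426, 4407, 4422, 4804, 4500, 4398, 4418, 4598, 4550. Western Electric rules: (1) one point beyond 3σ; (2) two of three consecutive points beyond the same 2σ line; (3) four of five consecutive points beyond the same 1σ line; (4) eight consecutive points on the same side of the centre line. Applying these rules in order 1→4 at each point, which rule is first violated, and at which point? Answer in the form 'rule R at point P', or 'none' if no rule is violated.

rule 1 at point 11

Zone of each point (C = within 1σ̂, B = 1σ̂–2σ̂, A = 2σ̂–3σ̂, * = beyond 3σ̂; sign = side of CL): 1:+C, 2:+C, 3:+C, 4:-C, 5:-C, 6:+C, 7:+C, 8:-C, 9:-C, 10:-C, 11:+*, 12:+C, 13:-C, 14:-C, 15:+B, 16:+C
Rule 1 (one point beyond the 3σ limits) is satisfied at point 11.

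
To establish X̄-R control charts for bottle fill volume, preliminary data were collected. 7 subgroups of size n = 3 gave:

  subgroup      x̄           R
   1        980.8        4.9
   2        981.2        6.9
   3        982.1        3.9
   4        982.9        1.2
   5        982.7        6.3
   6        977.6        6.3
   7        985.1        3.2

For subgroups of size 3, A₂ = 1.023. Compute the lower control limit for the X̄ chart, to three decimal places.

976.993

X̄̄ = (980.8 + 981.2 + 982.1 + 982.9 + 982.7 + 977.6 + 985.1) / 7 = 6872.4000 / 7 = 981.7714
R̄ = (4.9 + 6.9 + 3.9 + 1.2 + 6.3 + 6.3 + 3.2) / 7 = 32.7000 / 7 = 4.6714
LCL = X̄̄ − A₂·R̄ = 981.7714 − 1.023 × 4.6714 = 976.9926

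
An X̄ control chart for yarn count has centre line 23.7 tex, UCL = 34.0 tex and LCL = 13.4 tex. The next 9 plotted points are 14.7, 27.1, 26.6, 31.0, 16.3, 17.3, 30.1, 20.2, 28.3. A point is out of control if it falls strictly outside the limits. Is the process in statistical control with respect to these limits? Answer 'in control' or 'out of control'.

All 9 points lie within [13.4, 34.0].

in control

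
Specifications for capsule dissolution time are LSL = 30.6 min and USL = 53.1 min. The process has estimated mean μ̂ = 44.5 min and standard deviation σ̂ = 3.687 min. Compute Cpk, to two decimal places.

0.78

Cpu = (USL − μ̂) / (3σ̂) = (53.1 − 44.5) / (3 × 3.687) = 0.7775; Cpl = (μ̂ − LSL) / (3σ̂) = (44.5 − 30.6) / (3 × 3.687) = 1.2567; Cpk = min(Cpu, Cpl) = 0.7775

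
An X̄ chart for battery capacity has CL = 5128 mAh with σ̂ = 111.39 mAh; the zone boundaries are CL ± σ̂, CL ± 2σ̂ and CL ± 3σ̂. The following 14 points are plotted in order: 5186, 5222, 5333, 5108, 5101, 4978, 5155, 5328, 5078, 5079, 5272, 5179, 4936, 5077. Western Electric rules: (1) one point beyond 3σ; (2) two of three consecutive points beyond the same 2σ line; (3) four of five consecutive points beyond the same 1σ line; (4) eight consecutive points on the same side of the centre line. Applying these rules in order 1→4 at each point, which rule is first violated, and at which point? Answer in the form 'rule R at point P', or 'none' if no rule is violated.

none

Zone of each point (C = within 1σ̂, B = 1σ̂–2σ̂, A = 2σ̂–3σ̂, * = beyond 3σ̂; sign = side of CL): 1:+C, 2:+C, 3:+B, 4:-C, 5:-C, 6:-B, 7:+C, 8:+B, 9:-C, 10:-C, 11:+B, 12:+C, 13:-B, 14:-C
No rule fires across all 14 points.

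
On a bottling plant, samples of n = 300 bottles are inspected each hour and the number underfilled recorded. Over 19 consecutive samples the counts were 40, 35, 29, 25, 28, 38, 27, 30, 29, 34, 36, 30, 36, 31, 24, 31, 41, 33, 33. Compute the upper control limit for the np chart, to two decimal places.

p̄ = Σdᵢ / (k·n) = 610 / (19 × 300) = 0.10702
UCL = np̄ + 3·√(np̄(1−p̄)) = 32.1053 + 3 × √(32.1053×0.89298) = 32.1053 + 3 × 5.3544 = 48.1684

48.17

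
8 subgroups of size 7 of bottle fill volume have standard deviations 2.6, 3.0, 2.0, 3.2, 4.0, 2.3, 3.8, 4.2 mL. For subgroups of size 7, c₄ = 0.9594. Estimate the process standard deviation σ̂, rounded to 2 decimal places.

3.27

s̄ = (2.6 + 3.0 + 2.0 + 3.2 + 4.0 + 2.3 + 3.8 + 4.2) / 8 = 3.1375
σ̂ = s̄ / c₄ = 3.1375 / 0.9594 = 3.2703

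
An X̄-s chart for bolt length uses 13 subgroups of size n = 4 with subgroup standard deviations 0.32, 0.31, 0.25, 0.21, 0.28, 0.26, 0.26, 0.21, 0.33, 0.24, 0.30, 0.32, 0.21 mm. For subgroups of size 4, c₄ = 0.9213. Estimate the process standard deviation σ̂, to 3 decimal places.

s̄ = (0.32 + 0.31 + 0.25 + 0.21 + 0.28 + 0.26 + 0.26 + 0.21 + 0.33 + 0.24 + 0.30 + 0.32 + 0.21) / 13 = 0.2692
σ̂ = s̄ / c₄ = 0.2692 / 0.9213 = 0.2922

0.292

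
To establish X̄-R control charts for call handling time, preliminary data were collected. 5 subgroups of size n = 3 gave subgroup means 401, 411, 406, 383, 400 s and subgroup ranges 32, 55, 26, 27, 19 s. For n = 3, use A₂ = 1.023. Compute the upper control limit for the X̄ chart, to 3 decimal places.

432.731

X̄̄ = (401 + 411 + 406 + 383 + 400) / 5 = 2001.0000 / 5 = 400.2000
R̄ = (32 + 55 + 26 + 27 + 19) / 5 = 159.0000 / 5 = 31.8000
UCL = X̄̄ + A₂·R̄ = 400.2000 + 1.023 × 31.8000 = 432.7314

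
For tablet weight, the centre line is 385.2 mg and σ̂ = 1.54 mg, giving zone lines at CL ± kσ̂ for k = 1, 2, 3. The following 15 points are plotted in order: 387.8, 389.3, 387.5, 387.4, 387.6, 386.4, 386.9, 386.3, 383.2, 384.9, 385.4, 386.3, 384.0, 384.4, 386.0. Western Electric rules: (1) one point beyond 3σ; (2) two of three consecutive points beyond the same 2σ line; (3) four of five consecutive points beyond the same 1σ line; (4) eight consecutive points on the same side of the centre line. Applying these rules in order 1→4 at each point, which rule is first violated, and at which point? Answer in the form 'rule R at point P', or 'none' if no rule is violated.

rule 3 at point 4

Zone of each point (C = within 1σ̂, B = 1σ̂–2σ̂, A = 2σ̂–3σ̂, * = beyond 3σ̂; sign = side of CL): 1:+B, 2:+A, 3:+B, 4:+B, 5:+B, 6:+C, 7:+B, 8:+C, 9:-B, 10:-C, 11:+C, 12:+C, 13:-C, 14:-C, 15:+C
Rule 3 (four of five consecutive points beyond the same 1σ limit) is satisfied at point 4.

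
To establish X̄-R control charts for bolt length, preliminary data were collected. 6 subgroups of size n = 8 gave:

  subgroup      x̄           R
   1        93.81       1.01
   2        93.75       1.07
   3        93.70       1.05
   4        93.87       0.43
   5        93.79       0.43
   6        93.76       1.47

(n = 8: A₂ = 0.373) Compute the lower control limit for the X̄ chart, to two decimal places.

X̄̄ = (93.81 + 93.75 + 93.70 + 93.87 + 93.79 + 93.76) / 6 = 562.6800 / 6 = 93.7800
R̄ = (1.01 + 1.07 + 1.05 + 0.43 + 0.43 + 1.47) / 6 = 5.4600 / 6 = 0.9100
LCL = X̄̄ − A₂·R̄ = 93.7800 − 0.373 × 0.9100 = 93.4406

93.44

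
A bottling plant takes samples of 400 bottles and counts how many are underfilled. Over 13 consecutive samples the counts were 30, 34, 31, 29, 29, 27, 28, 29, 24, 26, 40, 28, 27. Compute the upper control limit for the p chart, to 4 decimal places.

p̄ = Σdᵢ / (k·n) = 382 / (13 × 400) = 0.07346
UCL = p̄ + 3·√(p̄(1−p̄)/n) = 0.07346 + 3 × √(0.07346×0.92654/400) = 0.07346 + 3 × 0.01304 = 0.11260

0.1126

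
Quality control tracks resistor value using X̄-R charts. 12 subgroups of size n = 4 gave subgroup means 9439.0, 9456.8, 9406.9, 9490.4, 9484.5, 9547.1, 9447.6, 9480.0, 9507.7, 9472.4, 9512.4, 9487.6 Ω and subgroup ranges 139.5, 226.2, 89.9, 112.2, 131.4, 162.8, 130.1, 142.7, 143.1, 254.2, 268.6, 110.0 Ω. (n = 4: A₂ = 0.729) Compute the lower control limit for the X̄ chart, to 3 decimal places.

9361.625

X̄̄ = (9439.0 + 9456.8 + 9406.9 + 9490.4 + 9484.5 + 9547.1 + 9447.6 + 9480.0 + 9507.7 + 9472.4 + 9512.4 + 9487.6) / 12 = 113732.4000 / 12 = 9477.7000
R̄ = (139.5 + 226.2 + 89.9 + 112.2 + 131.4 + 162.8 + 130.1 + 142.7 + 143.1 + 254.2 + 268.6 + 110.0) / 12 = 1910.7000 / 12 = 159.2250
LCL = X̄̄ − A₂·R̄ = 9477.7000 − 0.729 × 159.2250 = 9361.6250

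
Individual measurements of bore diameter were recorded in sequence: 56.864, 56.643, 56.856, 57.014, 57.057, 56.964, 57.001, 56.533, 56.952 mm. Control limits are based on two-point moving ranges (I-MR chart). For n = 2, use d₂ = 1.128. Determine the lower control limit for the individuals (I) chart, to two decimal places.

X̄ = (56.864 + 56.643 + 56.856 + 57.014 + 57.057 + 56.964 + 57.001 + 56.533 + 56.952) / 9 = 56.8760
Moving ranges: 0.221, 0.213, 0.158, 0.043, 0.093, 0.037, 0.468, 0.419; M̄R̄ = 1.6520 / 8 = 0.2065
LCL = X̄ − 3·M̄R̄/d₂ = 56.8760 − 3 × 0.2065 / 1.128 = 56.3268

56.33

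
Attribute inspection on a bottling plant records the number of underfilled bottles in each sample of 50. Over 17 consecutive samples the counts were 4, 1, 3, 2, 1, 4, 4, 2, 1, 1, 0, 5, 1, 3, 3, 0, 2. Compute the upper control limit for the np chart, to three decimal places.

6.505

p̄ = Σdᵢ / (k·n) = 37 / (17 × 50) = 0.04353
UCL = np̄ + 3·√(np̄(1−p̄)) = 2.1765 + 3 × √(2.1765×0.95647) = 2.1765 + 3 × 1.4428 = 6.5049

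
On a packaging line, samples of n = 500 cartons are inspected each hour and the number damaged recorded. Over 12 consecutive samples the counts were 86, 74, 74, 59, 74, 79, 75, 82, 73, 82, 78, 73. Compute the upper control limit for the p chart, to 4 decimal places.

p̄ = Σdᵢ / (k·n) = 909 / (12 × 500) = 0.15150
UCL = p̄ + 3·√(p̄(1−p̄)/n) = 0.15150 + 3 × √(0.15150×0.84850/500) = 0.15150 + 3 × 0.01603 = 0.19960

0.1996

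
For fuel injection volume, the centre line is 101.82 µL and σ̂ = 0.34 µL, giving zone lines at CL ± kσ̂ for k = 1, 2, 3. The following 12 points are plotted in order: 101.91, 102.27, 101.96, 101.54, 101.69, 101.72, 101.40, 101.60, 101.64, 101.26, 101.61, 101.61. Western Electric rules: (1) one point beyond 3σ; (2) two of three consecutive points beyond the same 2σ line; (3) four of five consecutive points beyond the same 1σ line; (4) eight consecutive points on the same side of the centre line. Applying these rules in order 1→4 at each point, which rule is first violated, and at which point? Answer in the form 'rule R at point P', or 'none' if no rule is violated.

Zone of each point (C = within 1σ̂, B = 1σ̂–2σ̂, A = 2σ̂–3σ̂, * = beyond 3σ̂; sign = side of CL): 1:+C, 2:+B, 3:+C, 4:-C, 5:-C, 6:-C, 7:-B, 8:-C, 9:-C, 10:-B, 11:-C, 12:-C
Rule 4 (eight consecutive points on the same side of the centre line) is satisfied at point 11.

rule 4 at point 11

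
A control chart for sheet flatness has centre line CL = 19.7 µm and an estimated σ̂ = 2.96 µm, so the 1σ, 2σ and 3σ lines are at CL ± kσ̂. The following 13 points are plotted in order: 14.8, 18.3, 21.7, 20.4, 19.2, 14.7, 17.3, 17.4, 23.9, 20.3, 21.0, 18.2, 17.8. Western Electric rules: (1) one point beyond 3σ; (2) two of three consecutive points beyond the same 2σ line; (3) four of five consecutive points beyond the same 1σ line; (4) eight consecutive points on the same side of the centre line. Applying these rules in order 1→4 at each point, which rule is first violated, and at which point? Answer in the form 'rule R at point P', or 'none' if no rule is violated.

Zone of each point (C = within 1σ̂, B = 1σ̂–2σ̂, A = 2σ̂–3σ̂, * = beyond 3σ̂; sign = side of CL): 1:-B, 2:-C, 3:+C, 4:+C, 5:-C, 6:-B, 7:-C, 8:-C, 9:+B, 10:+C, 11:+C, 12:-C, 13:-C
No rule fires across all 13 points.

none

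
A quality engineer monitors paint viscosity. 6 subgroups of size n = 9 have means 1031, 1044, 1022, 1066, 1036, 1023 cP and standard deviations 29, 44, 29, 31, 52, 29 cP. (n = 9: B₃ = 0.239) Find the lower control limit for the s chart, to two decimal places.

s̄ = (29 + 44 + 29 + 31 + 52 + 29) / 6 = 35.6667
LCL_s = B₃·s̄ = 0.239 × 35.6667 = 8.5243

8.52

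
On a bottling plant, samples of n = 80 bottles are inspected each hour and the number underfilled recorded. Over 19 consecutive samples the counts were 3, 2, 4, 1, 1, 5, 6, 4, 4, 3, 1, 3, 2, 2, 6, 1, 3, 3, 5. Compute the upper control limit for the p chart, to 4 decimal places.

0.1036

p̄ = Σdᵢ / (k·n) = 59 / (19 × 80) = 0.03882
UCL = p̄ + 3·√(p̄(1−p̄)/n) = 0.03882 + 3 × √(0.03882×0.96118/80) = 0.03882 + 3 × 0.02160 = 0.10360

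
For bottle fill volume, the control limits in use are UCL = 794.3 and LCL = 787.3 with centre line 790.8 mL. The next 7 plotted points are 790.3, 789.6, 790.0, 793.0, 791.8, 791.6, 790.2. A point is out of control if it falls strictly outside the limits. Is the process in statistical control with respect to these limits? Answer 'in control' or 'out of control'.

All 7 points lie within [787.3, 794.3].

in control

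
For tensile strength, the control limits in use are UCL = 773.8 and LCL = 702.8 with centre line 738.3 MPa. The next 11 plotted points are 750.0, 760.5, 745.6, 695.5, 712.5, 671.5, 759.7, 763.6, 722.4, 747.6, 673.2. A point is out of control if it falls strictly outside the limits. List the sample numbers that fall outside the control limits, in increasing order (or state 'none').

4, 6, 11

Compare each point to [702.8, 773.8]: sample 4 = 695.5 < LCL; sample 6 = 671.5 < LCL; sample 11 = 673.2 < LCL.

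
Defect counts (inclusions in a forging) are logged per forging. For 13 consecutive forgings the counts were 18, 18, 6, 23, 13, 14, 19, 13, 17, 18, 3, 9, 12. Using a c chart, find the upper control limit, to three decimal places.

25.333

c̄ = (18 + 18 + 6 + 23 + 13 + 14 + 19 + 13 + 17 + 18 + 3 + 9 + 12) / 13 = 183 / 13 = 14.0769
UCL = c̄ + 3√c̄ = 14.0769 + 3 × √14.0769 = 14.0769 + 3 × 3.7519 = 25.3327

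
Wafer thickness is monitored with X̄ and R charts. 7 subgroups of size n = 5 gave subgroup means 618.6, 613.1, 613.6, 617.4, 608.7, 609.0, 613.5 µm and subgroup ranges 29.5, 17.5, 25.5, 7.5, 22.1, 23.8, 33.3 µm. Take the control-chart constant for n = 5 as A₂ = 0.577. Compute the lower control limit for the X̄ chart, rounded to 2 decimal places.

600.29

X̄̄ = (618.6 + 613.1 + 613.6 + 617.4 + 608.7 + 609.0 + 613.5) / 7 = 4293.9000 / 7 = 613.4143
R̄ = (29.5 + 17.5 + 25.5 + 7.5 + 22.1 + 23.8 + 33.3) / 7 = 159.2000 / 7 = 22.7429
LCL = X̄̄ − A₂·R̄ = 613.4143 − 0.577 × 22.7429 = 600.2917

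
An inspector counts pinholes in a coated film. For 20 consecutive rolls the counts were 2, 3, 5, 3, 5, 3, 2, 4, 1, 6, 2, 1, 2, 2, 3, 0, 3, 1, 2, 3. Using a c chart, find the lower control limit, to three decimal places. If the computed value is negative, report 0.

c̄ = (2 + 3 + 5 + 3 + 5 + 3 + 2 + 4 + 1 + 6 + 2 + 1 + 2 + 2 + 3 + 0 + 3 + 1 + 2 + 3) / 20 = 53 / 20 = 2.6500
LCL = c̄ − 3√c̄ = 2.6500 − 3 × 1.6279 = -2.2336 → 0 (cannot be negative)

0.000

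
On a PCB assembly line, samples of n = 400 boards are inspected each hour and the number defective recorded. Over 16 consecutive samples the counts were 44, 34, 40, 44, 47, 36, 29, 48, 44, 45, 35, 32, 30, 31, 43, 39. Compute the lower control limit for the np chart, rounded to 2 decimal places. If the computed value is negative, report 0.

p̄ = Σdᵢ / (k·n) = 621 / (16 × 400) = 0.09703
LCL = np̄ − 3·√(np̄(1−p̄)) = 38.8125 − 3 × 5.9200 = 21.0525

21.05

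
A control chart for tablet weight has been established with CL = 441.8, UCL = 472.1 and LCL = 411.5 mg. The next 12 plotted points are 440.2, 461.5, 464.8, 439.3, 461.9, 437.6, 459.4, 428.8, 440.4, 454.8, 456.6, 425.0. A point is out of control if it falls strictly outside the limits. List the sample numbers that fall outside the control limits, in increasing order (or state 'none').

none

All 12 points lie within [411.5, 472.1].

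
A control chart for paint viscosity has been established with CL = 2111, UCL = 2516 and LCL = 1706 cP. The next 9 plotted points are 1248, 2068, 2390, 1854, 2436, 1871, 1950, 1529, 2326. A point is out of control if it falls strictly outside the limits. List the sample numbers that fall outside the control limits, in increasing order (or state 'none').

1, 8

Compare each point to [1706, 2516]: sample 1 = 1248 < LCL; sample 8 = 1529 < LCL.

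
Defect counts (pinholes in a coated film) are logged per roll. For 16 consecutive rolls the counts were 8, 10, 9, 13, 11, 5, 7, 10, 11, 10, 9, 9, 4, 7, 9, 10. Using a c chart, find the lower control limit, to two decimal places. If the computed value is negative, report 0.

c̄ = (8 + 10 + 9 + 13 + 11 + 5 + 7 + 10 + 11 + 10 + 9 + 9 + 4 + 7 + 9 + 10) / 16 = 142 / 16 = 8.8750
LCL = c̄ − 3√c̄ = 8.8750 − 3 × 2.9791 = -0.0623 → 0 (cannot be negative)

0.00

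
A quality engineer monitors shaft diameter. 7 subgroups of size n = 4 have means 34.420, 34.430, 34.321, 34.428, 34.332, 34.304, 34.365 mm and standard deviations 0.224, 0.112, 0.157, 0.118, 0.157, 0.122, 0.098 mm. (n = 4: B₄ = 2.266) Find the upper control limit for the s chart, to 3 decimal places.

s̄ = (0.224 + 0.112 + 0.157 + 0.118 + 0.157 + 0.122 + 0.098) / 7 = 0.1411
UCL_s = B₄·s̄ = 2.266 × 0.1411 = 0.3198

0.320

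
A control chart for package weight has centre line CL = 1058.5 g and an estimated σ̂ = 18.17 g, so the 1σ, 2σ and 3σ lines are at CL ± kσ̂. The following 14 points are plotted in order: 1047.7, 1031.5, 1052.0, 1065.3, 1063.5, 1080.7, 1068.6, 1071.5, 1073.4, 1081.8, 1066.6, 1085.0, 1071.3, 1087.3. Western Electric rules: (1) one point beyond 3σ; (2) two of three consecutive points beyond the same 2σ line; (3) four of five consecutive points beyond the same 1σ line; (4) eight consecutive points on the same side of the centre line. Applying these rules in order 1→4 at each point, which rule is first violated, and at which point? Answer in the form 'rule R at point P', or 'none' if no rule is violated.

rule 4 at point 11

Zone of each point (C = within 1σ̂, B = 1σ̂–2σ̂, A = 2σ̂–3σ̂, * = beyond 3σ̂; sign = side of CL): 1:-C, 2:-B, 3:-C, 4:+C, 5:+C, 6:+B, 7:+C, 8:+C, 9:+C, 10:+B, 11:+C, 12:+B, 13:+C, 14:+B
Rule 4 (eight consecutive points on the same side of the centre line) is satisfied at point 11.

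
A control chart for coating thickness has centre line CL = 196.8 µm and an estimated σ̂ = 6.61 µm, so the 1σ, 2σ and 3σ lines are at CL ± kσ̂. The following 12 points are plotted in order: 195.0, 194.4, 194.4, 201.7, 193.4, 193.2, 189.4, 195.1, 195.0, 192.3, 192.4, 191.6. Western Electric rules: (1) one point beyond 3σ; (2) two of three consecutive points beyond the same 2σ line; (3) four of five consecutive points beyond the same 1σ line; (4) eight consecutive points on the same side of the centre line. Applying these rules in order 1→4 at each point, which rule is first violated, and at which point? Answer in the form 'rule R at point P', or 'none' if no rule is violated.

Zone of each point (C = within 1σ̂, B = 1σ̂–2σ̂, A = 2σ̂–3σ̂, * = beyond 3σ̂; sign = side of CL): 1:-C, 2:-C, 3:-C, 4:+C, 5:-C, 6:-C, 7:-B, 8:-C, 9:-C, 10:-C, 11:-C, 12:-C
Rule 4 (eight consecutive points on the same side of the centre line) is satisfied at point 12.

rule 4 at point 12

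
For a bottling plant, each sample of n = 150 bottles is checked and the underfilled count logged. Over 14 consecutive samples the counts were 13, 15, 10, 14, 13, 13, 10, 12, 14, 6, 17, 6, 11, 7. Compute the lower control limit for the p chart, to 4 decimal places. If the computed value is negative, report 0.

0.0115

p̄ = Σdᵢ / (k·n) = 161 / (14 × 150) = 0.07667
LCL = p̄ − 3·√(p̄(1−p̄)/n) = 0.07667 − 3 × 0.02172 = 0.01150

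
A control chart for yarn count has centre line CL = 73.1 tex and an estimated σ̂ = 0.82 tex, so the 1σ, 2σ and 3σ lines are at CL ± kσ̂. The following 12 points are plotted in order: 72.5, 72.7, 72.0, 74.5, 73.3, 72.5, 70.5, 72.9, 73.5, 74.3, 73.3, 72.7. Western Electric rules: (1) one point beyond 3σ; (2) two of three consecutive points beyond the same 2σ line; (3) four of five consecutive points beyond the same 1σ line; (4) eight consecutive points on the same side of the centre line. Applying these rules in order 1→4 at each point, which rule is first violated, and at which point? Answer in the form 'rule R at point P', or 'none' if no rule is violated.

rule 1 at point 7

Zone of each point (C = within 1σ̂, B = 1σ̂–2σ̂, A = 2σ̂–3σ̂, * = beyond 3σ̂; sign = side of CL): 1:-C, 2:-C, 3:-B, 4:+B, 5:+C, 6:-C, 7:-*, 8:-C, 9:+C, 10:+B, 11:+C, 12:-C
Rule 1 (one point beyond the 3σ limits) is satisfied at point 7.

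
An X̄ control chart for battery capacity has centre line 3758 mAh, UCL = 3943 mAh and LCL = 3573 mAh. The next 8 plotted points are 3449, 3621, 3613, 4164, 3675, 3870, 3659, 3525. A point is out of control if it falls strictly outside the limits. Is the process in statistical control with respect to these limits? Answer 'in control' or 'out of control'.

out of control

Compare each point to [3573, 3943]: sample 1 = 3449 < LCL; sample 4 = 4164 > UCL; sample 8 = 3525 < LCL.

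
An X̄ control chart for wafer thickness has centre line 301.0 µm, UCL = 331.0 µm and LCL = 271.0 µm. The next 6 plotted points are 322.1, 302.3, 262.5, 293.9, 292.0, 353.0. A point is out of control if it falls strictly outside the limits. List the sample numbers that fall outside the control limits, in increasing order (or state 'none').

Compare each point to [271.0, 331.0]: sample 3 = 262.5 < LCL; sample 6 = 353.0 > UCL.

3, 6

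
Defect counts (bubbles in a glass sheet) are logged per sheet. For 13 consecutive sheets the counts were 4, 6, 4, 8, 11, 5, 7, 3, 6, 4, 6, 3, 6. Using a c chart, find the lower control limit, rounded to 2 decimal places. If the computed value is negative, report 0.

0.00

c̄ = (4 + 6 + 4 + 8 + 11 + 5 + 7 + 3 + 6 + 4 + 6 + 3 + 6) / 13 = 73 / 13 = 5.6154
LCL = c̄ − 3√c̄ = 5.6154 − 3 × 2.3697 = -1.4937 → 0 (cannot be negative)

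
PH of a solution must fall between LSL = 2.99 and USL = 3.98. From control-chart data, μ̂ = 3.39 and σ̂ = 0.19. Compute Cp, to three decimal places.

Cp = (USL − LSL) / (6σ̂) = (3.98 − 2.99) / (6 × 0.19) = 0.9900 / 1.1400 = 0.8684

0.868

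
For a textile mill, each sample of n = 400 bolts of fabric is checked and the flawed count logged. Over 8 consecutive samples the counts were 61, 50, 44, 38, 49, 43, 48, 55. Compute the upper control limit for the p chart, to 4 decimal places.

p̄ = Σdᵢ / (k·n) = 388 / (8 × 400) = 0.12125
UCL = p̄ + 3·√(p̄(1−p̄)/n) = 0.12125 + 3 × √(0.12125×0.87875/400) = 0.12125 + 3 × 0.01632 = 0.17021

0.1702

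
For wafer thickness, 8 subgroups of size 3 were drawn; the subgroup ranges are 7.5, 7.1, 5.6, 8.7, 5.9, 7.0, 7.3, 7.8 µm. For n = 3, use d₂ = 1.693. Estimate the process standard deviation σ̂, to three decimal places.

4.201

R̄ = (7.5 + 7.1 + 5.6 + 8.7 + 5.9 + 7.0 + 7.3 + 7.8) / 8 = 7.1125
σ̂ = R̄ / d₂ = 7.1125 / 1.693 = 4.2011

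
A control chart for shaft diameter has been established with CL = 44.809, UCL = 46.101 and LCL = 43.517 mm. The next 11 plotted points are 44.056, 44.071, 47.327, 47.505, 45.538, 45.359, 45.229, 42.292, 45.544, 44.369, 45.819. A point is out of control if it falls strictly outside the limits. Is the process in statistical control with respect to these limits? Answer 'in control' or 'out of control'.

out of control

Compare each point to [43.517, 46.101]: sample 3 = 47.327 > UCL; sample 4 = 47.505 > UCL; sample 8 = 42.292 < LCL.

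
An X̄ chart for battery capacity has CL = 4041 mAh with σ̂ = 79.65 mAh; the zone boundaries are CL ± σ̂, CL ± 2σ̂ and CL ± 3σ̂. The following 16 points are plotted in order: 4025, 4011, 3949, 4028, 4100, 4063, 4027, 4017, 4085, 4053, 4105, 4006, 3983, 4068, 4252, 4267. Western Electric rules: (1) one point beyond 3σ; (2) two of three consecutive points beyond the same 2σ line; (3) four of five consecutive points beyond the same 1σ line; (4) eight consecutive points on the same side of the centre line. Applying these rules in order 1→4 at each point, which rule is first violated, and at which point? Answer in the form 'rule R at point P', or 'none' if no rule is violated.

rule 2 at point 16

Zone of each point (C = within 1σ̂, B = 1σ̂–2σ̂, A = 2σ̂–3σ̂, * = beyond 3σ̂; sign = side of CL): 1:-C, 2:-C, 3:-B, 4:-C, 5:+C, 6:+C, 7:-C, 8:-C, 9:+C, 10:+C, 11:+C, 12:-C, 13:-C, 14:+C, 15:+A, 16:+A
Rule 2 (two of three consecutive points beyond the same 2σ limit) is satisfied at point 16.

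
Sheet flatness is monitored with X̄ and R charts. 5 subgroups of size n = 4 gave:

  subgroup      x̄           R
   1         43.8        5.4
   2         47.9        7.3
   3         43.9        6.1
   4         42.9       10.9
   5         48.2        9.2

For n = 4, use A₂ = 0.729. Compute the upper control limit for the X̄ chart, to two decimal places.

51.01

X̄̄ = (43.8 + 47.9 + 43.9 + 42.9 + 48.2) / 5 = 226.7000 / 5 = 45.3400
R̄ = (5.4 + 7.3 + 6.1 + 10.9 + 9.2) / 5 = 38.9000 / 5 = 7.7800
UCL = X̄̄ + A₂·R̄ = 45.3400 + 0.729 × 7.7800 = 51.0116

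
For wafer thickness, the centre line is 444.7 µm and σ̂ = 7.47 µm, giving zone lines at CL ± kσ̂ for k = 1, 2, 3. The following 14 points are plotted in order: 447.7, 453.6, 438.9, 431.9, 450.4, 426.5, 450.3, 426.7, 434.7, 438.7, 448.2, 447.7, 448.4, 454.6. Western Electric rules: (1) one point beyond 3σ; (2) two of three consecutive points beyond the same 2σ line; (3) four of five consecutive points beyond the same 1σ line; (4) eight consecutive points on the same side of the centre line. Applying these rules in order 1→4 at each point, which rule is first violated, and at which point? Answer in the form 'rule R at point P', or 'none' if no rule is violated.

rule 2 at point 8

Zone of each point (C = within 1σ̂, B = 1σ̂–2σ̂, A = 2σ̂–3σ̂, * = beyond 3σ̂; sign = side of CL): 1:+C, 2:+B, 3:-C, 4:-B, 5:+C, 6:-A, 7:+C, 8:-A, 9:-B, 10:-C, 11:+C, 12:+C, 13:+C, 14:+B
Rule 2 (two of three consecutive points beyond the same 2σ limit) is satisfied at point 8.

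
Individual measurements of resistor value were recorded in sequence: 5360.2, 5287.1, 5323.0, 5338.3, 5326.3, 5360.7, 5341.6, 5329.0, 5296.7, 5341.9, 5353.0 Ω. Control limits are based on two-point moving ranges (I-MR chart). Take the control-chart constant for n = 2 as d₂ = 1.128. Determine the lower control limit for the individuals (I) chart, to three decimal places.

5255.134

X̄ = (5360.2 + 5287.1 + 5323.0 + 5338.3 + 5326.3 + 5360.7 + 5341.6 + 5329.0 + 5296.7 + 5341.9 + 5353.0) / 11 = 5332.5273
Moving ranges: 73.1, 35.9, 15.3, 12.0, 34.4, 19.1, 12.6, 32.3, 45.2, 11.1; M̄R̄ = 291.0000 / 10 = 29.1000
LCL = X̄ − 3·M̄R̄/d₂ = 5332.5273 − 3 × 29.1000 / 1.128 = 5255.1337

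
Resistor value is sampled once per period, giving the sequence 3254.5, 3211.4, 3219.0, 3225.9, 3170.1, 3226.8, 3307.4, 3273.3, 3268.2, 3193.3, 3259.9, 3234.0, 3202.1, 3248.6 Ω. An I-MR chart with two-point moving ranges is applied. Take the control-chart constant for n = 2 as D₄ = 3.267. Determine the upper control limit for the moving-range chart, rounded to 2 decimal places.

134.63

Moving ranges: 43.1, 7.6, 6.9, 55.8, 56.7, 80.6, 34.1, 5.1, 74.9, 66.6, 25.9, 31.9, 46.5; M̄R̄ = 535.7000 / 13 = 41.2077
UCL_MR = D₄·M̄R̄ = 3.267 × 41.2077 = 134.6255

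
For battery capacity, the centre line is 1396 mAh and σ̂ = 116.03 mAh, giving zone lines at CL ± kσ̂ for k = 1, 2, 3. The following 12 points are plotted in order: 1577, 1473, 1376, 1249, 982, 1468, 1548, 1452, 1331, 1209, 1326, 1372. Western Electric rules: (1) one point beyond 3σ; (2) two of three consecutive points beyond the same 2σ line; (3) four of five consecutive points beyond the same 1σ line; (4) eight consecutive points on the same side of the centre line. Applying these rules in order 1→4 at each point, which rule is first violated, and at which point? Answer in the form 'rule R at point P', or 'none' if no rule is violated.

rule 1 at point 5

Zone of each point (C = within 1σ̂, B = 1σ̂–2σ̂, A = 2σ̂–3σ̂, * = beyond 3σ̂; sign = side of CL): 1:+B, 2:+C, 3:-C, 4:-B, 5:-*, 6:+C, 7:+B, 8:+C, 9:-C, 10:-B, 11:-C, 12:-C
Rule 1 (one point beyond the 3σ limits) is satisfied at point 5.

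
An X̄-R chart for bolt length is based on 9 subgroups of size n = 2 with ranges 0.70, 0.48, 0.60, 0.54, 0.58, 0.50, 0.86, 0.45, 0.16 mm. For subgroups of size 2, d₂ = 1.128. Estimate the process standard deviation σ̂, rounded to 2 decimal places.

R̄ = (0.70 + 0.48 + 0.60 + 0.54 + 0.58 + 0.50 + 0.86 + 0.45 + 0.16) / 9 = 0.5411
σ̂ = R̄ / d₂ = 0.5411 / 1.128 = 0.4797

0.48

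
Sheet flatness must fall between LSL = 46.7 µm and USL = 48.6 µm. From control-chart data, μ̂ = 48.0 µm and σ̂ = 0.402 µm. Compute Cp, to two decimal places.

0.79

Cp = (USL − LSL) / (6σ̂) = (48.6 − 46.7) / (6 × 0.402) = 1.9000 / 2.4120 = 0.7877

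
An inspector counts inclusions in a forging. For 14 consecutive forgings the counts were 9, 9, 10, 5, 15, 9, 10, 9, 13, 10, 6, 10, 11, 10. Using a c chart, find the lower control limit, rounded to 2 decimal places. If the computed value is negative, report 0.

0.36

c̄ = (9 + 9 + 10 + 5 + 15 + 9 + 10 + 9 + 13 + 10 + 6 + 10 + 11 + 10) / 14 = 136 / 14 = 9.7143
LCL = c̄ − 3√c̄ = 9.7143 − 3 × 3.1168 = 0.3640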